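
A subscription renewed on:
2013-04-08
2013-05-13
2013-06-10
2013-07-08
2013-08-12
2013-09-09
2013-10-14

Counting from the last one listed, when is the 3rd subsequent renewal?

2014-01-13

Gaps: 35, 28, 28, 35, 28, 35 days — a mix of 28 and 35. Every date is a Monday.
Each is the 2nd Monday of its month.
November 2013 — 2nd Monday is 2013-11-11.
December 2013 — 2nd Monday is 2013-12-09.
January 2014 — 2nd Monday is 2014-01-13.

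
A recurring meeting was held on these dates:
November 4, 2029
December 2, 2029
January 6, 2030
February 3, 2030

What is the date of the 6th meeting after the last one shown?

These are Sundays at 28- or 35-day spacing (28, 35, 28).
The pattern: 1st Sunday of the month.
March 2030 — 1st Sunday is March 3, 2030.
April 2030 — 1st Sunday is April 7, 2030.
May 2030 — 1st Sunday is May 5, 2030.
June 2030 — 1st Sunday is June 2, 2030.
July 2030 — 1st Sunday is July 7, 2030.
August 2030 — 1st Sunday is August 4, 2030.

August 4, 2030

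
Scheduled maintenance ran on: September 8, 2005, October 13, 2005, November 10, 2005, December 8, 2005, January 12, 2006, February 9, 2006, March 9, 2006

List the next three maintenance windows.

These are Thursdays at 28- or 35-day spacing (35, 28, 28, 35, 28, 28).
The pattern: 2nd Thursday of the month.
April 2006 — 2nd Thursday is April 13, 2006.
2nd Thursday of May 2006: May 11, 2006.
June 2006 — 2nd Thursday is June 8, 2006.

April 13, 2006; May 11, 2006; June 8, 2006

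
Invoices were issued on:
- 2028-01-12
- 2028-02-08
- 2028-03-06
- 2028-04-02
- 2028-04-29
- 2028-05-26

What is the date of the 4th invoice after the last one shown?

2028-09-11

The spacing is 27, 27, 27, 27, 27 days — always 27 days.
2028-05-26 + 27 days = 2028-06-22.
2028-06-22 + 27 days = 2028-07-19.
2028-07-19 + 27 days = 2028-08-15.
2028-08-15 + 27 days = 2028-09-11.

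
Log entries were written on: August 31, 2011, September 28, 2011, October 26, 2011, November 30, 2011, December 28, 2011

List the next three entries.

January 25, 2012; February 29, 2012; March 28, 2012

All Wednesdays; the gaps (28, 28, 35, 28) vary with month length.
This is the last Wednesday of each month.
Last Wednesday of January 2012: January 25, 2012.
Last Wednesday of February 2012: February 29, 2012.
Last Wednesday of March 2012: March 28, 2012.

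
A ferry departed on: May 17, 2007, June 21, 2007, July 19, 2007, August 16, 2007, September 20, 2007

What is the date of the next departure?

October 18, 2007

These are Thursdays at 28- or 35-day spacing (35, 28, 28, 35).
The pattern: 3rd Thursday of the month.
October 2007 — 3rd Thursday is October 18, 2007.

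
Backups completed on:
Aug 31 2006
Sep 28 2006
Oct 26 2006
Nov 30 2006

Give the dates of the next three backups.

Every date is a Thursday; gaps 28, 28, 35 days.
Each is the last Thursday of its month (at least one falls on the 29th or later, ruling out '4th Thursday').
Last Thursday of December 2006: Dec 28 2006.
Last Thursday of January 2007: Jan 25 2007.
February 2007 ends with Thursday Feb 22 2007.

Dec 28 2006, Jan 25 2007, Feb 22 2007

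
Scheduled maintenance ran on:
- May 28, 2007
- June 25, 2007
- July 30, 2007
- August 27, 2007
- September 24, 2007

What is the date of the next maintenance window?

Every date is a Monday; gaps 28, 35, 28, 28 days.
Each is the last Monday of its month (at least one falls on the 29th or later, ruling out '4th Monday').
October 2007 ends with Monday October 29, 2007.

October 29, 2007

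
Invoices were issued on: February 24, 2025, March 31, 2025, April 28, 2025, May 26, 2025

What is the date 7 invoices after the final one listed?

All Mondays; the gaps (35, 28, 28) vary with month length.
This is the last Monday of each month.
June 2025 ends with Monday June 30, 2025.
July 2025 ends with Monday July 28, 2025.
Last Monday of August 2025: August 25, 2025.
September 2025 ends with Monday September 29, 2025.
Last Monday of October 2025: October 27, 2025.
November 2025 ends with Monday November 24, 2025.
December 2025 ends with Monday December 29, 2025.

December 29, 2025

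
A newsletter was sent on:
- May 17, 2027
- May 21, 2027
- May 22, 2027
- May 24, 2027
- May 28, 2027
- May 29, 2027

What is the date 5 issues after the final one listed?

June 11, 2027

Gaps: 4, 1, 2, 4, 1 days — not constant, but cyclic with period 3.
The events fall on every Monday, Friday and Saturday.
The following Monday is May 31, 2027.
Next Friday: June 4, 2027.
The following Saturday is June 5, 2027.
The following Monday is June 7, 2027.
The following Friday is June 11, 2027.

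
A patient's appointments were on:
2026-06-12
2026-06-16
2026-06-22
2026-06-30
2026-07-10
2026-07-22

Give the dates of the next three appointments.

2026-08-05, 2026-08-21, 2026-09-08

The spacing grows by 2 each time: 4, 6, 8, 10, 12 days.
Next gap: 14 days. 2026-07-22 + 14 days = 2026-08-05.
Next gap: 16 days. 2026-08-05 + 16 days = 2026-08-21.
Next gap: 18 days. 2026-08-21 + 18 days = 2026-09-08.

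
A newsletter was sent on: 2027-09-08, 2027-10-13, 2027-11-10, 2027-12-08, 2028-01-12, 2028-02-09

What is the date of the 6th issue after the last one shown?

2028-08-09

These are Wednesdays at 28- or 35-day spacing (35, 28, 28, 35, 28).
The pattern: 2nd Wednesday of the month.
March 2028 — 2nd Wednesday is 2028-03-08.
2nd Wednesday of April 2028: 2028-04-12.
2nd Wednesday of May 2028: 2028-05-10.
June 2028 — 2nd Wednesday is 2028-06-14.
2nd Wednesday of July 2028: 2028-07-12.
August 2028 — 2nd Wednesday is 2028-08-09.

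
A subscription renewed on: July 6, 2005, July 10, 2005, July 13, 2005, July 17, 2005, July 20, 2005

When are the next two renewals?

July 24, 2005; July 27, 2005

Gaps: 4, 3, 4, 3 days — not constant, but cyclic with period 2.
The events fall on every Wednesday and Sunday.
Next Sunday: July 24, 2005.
Next Wednesday: July 27, 2005.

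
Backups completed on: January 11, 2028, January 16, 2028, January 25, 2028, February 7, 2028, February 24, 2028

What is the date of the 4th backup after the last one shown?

June 11, 2028

The spacing grows by 4 each time: 5, 9, 13, 17 days.
Next gap: 21 days. February 24, 2028 + 21 days = March 16, 2028.
Next gap: 25 days. March 16, 2028 + 25 days = April 10, 2028.
Next gap: 29 days. April 10, 2028 + 29 days = May 9, 2028.
Next gap: 33 days. May 9, 2028 + 33 days = June 11, 2028.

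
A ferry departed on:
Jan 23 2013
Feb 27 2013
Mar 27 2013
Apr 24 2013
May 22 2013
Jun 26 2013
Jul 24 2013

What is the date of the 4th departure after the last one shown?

Nov 27 2013

All dates are Wednesdays, 35, 28, 28, 28, 35, 28 days apart.
Specifically, the 4th Wednesday of each month.
August 2013 — 4th Wednesday is Aug 28 2013.
4th Wednesday of September 2013: Sep 25 2013.
October 2013 — 4th Wednesday is Oct 23 2013.
November 2013 — 4th Wednesday is Nov 27 2013.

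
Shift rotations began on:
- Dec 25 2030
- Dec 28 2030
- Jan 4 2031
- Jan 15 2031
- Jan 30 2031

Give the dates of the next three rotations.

Intervals are 3, 7, 11, 15 days — an arithmetic progression with common difference 4.
Next gap: 19 days. Jan 30 2031 + 19 days = Feb 18 2031.
Next gap: 23 days. Feb 18 2031 + 23 days = Mar 13 2031.
Next gap: 27 days. Mar 13 2031 + 27 days = Apr 9 2031.

Feb 18 2031, Mar 13 2031, Apr 9 2031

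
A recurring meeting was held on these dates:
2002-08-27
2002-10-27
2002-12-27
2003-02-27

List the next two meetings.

2003-04-27, 2003-06-27

Gaps: 61, 61, 62 days — not constant. Every event is on the 27th of the month.
Pattern: the 27th of every 2 months.
Next: April 2003 → 2003-04-27.
June 2003: 2003-06-27.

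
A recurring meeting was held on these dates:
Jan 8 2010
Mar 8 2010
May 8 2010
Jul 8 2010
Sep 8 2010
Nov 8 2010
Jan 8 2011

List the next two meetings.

Mar 8 2011, May 8 2011

Each date is the 8th; the gaps (59, 61, 61, 62, 61, 61) track the month lengths.
The rule is the 8th of every 2 months.
Next: March 2011 → Mar 8 2011.
Next: May 2011 → May 8 2011.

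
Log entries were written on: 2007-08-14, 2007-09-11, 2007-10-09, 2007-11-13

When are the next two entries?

All dates are Tuesdays, 28, 28, 35 days apart.
Specifically, the 2nd Tuesday of each month.
2nd Tuesday of December 2007: 2007-12-11.
2nd Tuesday of January 2008: 2008-01-08.

2007-12-11, 2008-01-08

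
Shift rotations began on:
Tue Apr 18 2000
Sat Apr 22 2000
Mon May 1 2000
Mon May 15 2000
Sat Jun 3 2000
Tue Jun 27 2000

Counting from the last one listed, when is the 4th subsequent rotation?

The spacing grows by 5 each time: 4, 9, 14, 19, 24 days.
Next gap: 29 days. Tue Jun 27 2000 + 29 days = Wed Jul 26 2000.
Next gap: 34 days. Wed Jul 26 2000 + 34 days = Tue Aug 29 2000.
Next gap: 39 days. Tue Aug 29 2000 + 39 days = Sat Oct 7 2000.
Next gap: 44 days. Sat Oct 7 2000 + 44 days = Mon Nov 20 2000.

Mon Nov 20 2000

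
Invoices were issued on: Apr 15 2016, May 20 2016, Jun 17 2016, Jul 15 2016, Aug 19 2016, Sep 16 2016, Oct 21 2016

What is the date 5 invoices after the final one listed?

Mar 17 2017

All dates are Fridays, 35, 28, 28, 35, 28, 35 days apart.
Specifically, the 3rd Friday of each month.
November 2016 — 3rd Friday is Nov 18 2016.
December 2016 — 3rd Friday is Dec 16 2016.
January 2017 — 3rd Friday is Jan 20 2017.
3rd Friday of February 2017: Feb 17 2017.
3rd Friday of March 2017: Mar 17 2017.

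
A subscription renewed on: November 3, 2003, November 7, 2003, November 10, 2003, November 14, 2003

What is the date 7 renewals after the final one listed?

Every event lands on a Monday or Friday (gaps cycle 4, 3, 4).
So the schedule is: every Monday and Friday.
Next Monday: November 17, 2003.
Next Friday: November 21, 2003.
The following Monday is November 24, 2003.
The following Friday is November 28, 2003.
Next Monday: December 1, 2003.
Next Friday: December 5, 2003.
Next Monday: December 8, 2003.

December 8, 2003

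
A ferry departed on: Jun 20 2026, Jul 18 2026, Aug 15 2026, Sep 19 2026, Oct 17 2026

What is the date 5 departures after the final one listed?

Mar 20 2027

All dates are Saturdays, 28, 28, 35, 28 days apart.
Specifically, the 3rd Saturday of each month.
November 2026 — 3rd Saturday is Nov 21 2026.
December 2026 — 3rd Saturday is Dec 19 2026.
3rd Saturday of January 2027: Jan 16 2027.
February 2027 — 3rd Saturday is Feb 20 2027.
3rd Saturday of March 2027: Mar 20 2027.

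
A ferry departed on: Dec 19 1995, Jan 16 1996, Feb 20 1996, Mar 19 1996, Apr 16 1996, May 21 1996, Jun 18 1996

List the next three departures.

These are Tuesdays at 28- or 35-day spacing (28, 35, 28, 28, 35, 28).
The pattern: 3rd Tuesday of the month.
July 1996 — 3rd Tuesday is Jul 16 1996.
3rd Tuesday of August 1996: Aug 20 1996.
September 1996 — 3rd Tuesday is Sep 17 1996.

Jul 16 1996, Aug 20 1996, Sep 17 1996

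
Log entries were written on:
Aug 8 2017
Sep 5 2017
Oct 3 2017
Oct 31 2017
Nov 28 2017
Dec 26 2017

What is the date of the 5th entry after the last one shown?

May 15 2018

Every event comes 28 days after the last (28, 28, 28, 28, 28).
Dec 26 2017 + 28 days = Jan 23 2018.
Jan 23 2018 + 28 days = Feb 20 2018.
Feb 20 2018 + 28 days = Mar 20 2018.
Mar 20 2018 + 28 days = Apr 17 2018.
Apr 17 2018 + 28 days = May 15 2018.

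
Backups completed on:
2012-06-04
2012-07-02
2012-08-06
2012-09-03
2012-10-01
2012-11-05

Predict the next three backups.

These are Mondays at 28- or 35-day spacing (28, 35, 28, 28, 35).
The pattern: 1st Monday of the month.
December 2012 — 1st Monday is 2012-12-03.
January 2013 — 1st Monday is 2013-01-07.
1st Monday of February 2013: 2013-02-04.

2012-12-03, 2013-01-07, 2013-02-04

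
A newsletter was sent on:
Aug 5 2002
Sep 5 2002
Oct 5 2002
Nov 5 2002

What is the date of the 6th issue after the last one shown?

Gaps: 31, 30, 31 days — not constant. Every event is on the 5th of the month.
Pattern: the 5th of each month.
December 2002: Dec 5 2002.
Next: January 2003 → Jan 5 2003.
Next: February 2003 → Feb 5 2003.
Next: March 2003 → Mar 5 2003.
April 2003: Apr 5 2003.
Next: May 2003 → May 5 2003.

May 5 2003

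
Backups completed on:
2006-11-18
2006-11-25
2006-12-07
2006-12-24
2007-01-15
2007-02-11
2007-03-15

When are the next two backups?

Gaps: 7, 12, 17, 22, 27, 32 days — each gap is 5 larger than the previous one.
Next gap: 37 days. 2007-03-15 + 37 days = 2007-04-21.
Next gap: 42 days. 2007-04-21 + 42 days = 2007-06-02.

2007-04-21, 2007-06-02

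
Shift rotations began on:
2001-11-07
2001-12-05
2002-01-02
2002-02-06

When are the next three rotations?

2002-03-06, 2002-04-03, 2002-05-01

Gaps: 28, 28, 35 days — a mix of 28 and 35. Every date is a Wednesday.
Each is the 1st Wednesday of its month.
March 2002 — 1st Wednesday is 2002-03-06.
April 2002 — 1st Wednesday is 2002-04-03.
1st Wednesday of May 2002: 2002-05-01.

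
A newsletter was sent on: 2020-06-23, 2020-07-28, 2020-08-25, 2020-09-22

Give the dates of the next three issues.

2020-10-27, 2020-11-24, 2020-12-22

Gaps: 35, 28, 28 days — a mix of 28 and 35. Every date is a Tuesday.
Each is the 4th Tuesday of its month.
October 2020 — 4th Tuesday is 2020-10-27.
November 2020 — 4th Tuesday is 2020-11-24.
4th Tuesday of December 2020: 2020-12-22.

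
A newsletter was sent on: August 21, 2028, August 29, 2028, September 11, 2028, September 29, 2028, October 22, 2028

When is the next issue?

Intervals are 8, 13, 18, 23 days — an arithmetic progression with common difference 5.
Next gap: 28 days. October 22, 2028 + 28 days = November 19, 2028.

November 19, 2028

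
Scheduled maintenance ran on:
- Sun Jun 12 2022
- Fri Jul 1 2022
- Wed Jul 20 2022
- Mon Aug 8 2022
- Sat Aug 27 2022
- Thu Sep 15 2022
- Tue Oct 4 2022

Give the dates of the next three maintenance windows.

Sun Oct 23 2022, Fri Nov 11 2022, Wed Nov 30 2022

Every event comes 19 days after the last (19, 19, 19, 19, 19, 19).
Tue Oct 4 2022 + 19 days = Sun Oct 23 2022.
Sun Oct 23 2022 + 19 days = Fri Nov 11 2022.
Fri Nov 11 2022 + 19 days = Wed Nov 30 2022.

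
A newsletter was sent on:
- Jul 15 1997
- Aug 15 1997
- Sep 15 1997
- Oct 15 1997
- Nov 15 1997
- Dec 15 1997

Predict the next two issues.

Jan 15 1998, Feb 15 1998

Each date is the 15th; the gaps (31, 31, 30, 31, 30) track the month lengths.
The rule is the 15th of each month.
Next: January 1998 → Jan 15 1998.
February 1998: Feb 15 1998.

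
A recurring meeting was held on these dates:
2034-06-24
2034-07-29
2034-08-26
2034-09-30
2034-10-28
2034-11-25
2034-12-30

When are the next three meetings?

2035-01-27, 2035-02-24, 2035-03-31

Every date is a Saturday; gaps 35, 28, 35, 28, 28, 35 days.
Each is the last Saturday of its month (at least one falls on the 29th or later, ruling out '4th Saturday').
Last Saturday of January 2035: 2035-01-27.
Last Saturday of February 2035: 2035-02-24.
Last Saturday of March 2035: 2035-03-31.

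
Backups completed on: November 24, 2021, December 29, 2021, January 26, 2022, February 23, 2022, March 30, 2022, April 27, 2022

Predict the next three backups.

May 25, 2022; June 29, 2022; July 27, 2022

All Wednesdays; the gaps (35, 28, 28, 35, 28) vary with month length.
This is the last Wednesday of each month.
May 2022 ends with Wednesday May 25, 2022.
June 2022 ends with Wednesday June 29, 2022.
Last Wednesday of July 2022: July 27, 2022.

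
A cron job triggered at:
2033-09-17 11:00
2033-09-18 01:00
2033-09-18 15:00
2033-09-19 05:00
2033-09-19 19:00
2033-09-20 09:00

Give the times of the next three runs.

Gaps: 14, 14, 14, 14, 14 hours — each event is 14 hours after the previous one.
2033-09-20 09:00 + 14 h = 2033-09-20 23:00.
2033-09-20 23:00 + 14 h = 2033-09-21 13:00.
2033-09-21 13:00 + 14 h = 2033-09-22 03:00.

2033-09-20 23:00, 2033-09-21 13:00, 2033-09-22 03:00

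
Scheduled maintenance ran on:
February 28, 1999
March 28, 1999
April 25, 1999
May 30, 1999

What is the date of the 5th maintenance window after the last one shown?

All Sundays; the gaps (28, 28, 35) vary with month length.
This is the last Sunday of each month.
Last Sunday of June 1999: June 27, 1999.
July 1999 ends with Sunday July 25, 1999.
August 1999 ends with Sunday August 29, 1999.
Last Sunday of September 1999: September 26, 1999.
October 1999 ends with Sunday October 31, 1999.

October 31, 1999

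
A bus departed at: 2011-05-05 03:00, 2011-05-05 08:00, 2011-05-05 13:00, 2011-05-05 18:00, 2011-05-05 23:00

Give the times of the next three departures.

2011-05-06 04:00, 2011-05-06 09:00, 2011-05-06 14:00

The interval is a steady 5 hours (5, 5, 5, 5).
2011-05-05 23:00 + 5 h = 2011-05-06 04:00.
2011-05-06 04:00 + 5 h = 2011-05-06 09:00.
2011-05-06 09:00 + 5 h = 2011-05-06 14:00.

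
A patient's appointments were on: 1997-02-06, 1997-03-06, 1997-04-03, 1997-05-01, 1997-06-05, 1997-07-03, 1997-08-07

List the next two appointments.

These are Thursdays at 28- or 35-day spacing (28, 28, 28, 35, 28, 35).
The pattern: 1st Thursday of the month.
September 1997 — 1st Thursday is 1997-09-04.
1st Thursday of October 1997: 1997-10-02.

1997-09-04, 1997-10-02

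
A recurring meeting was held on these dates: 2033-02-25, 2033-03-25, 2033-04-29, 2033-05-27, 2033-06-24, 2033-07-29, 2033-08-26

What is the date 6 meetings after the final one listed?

2034-02-24

These are Fridays with 28, 35, 28, 28, 35, 28-day gaps.
Each is the final Friday of its month — 2033-04-29 is past the 28th, so '4th Friday' doesn't fit.
September 2033 ends with Friday 2033-09-30.
Last Friday of October 2033: 2033-10-28.
November 2033 ends with Friday 2033-11-25.
Last Friday of December 2033: 2033-12-30.
January 2034 ends with Friday 2034-01-27.
Last Friday of February 2034: 2034-02-24.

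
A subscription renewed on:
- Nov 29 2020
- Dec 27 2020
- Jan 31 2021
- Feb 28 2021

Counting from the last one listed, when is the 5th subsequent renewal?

Every date is a Sunday; gaps 28, 35, 28 days.
Each is the last Sunday of its month (at least one falls on the 29th or later, ruling out '4th Sunday').
March 2021 ends with Sunday Mar 28 2021.
April 2021 ends with Sunday Apr 25 2021.
Last Sunday of May 2021: May 30 2021.
Last Sunday of June 2021: Jun 27 2021.
Last Sunday of July 2021: Jul 25 2021.

Jul 25 2021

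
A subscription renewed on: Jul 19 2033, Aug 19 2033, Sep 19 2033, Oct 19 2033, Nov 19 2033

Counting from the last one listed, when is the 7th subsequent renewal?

Gaps: 31, 31, 30, 31 days — not constant. Every event is on the 19th of the month.
Pattern: the 19th of each month.
December 2033: Dec 19 2033.
Next: January 2034 → Jan 19 2034.
Next: February 2034 → Feb 19 2034.
Next: March 2034 → Mar 19 2034.
April 2034: Apr 19 2034.
May 2034: May 19 2034.
Next: June 2034 → Jun 19 2034.

Jun 19 2034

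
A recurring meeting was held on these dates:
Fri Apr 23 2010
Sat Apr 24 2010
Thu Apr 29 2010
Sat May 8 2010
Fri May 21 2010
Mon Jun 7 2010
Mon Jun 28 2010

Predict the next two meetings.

The spacing grows by 4 each time: 1, 5, 9, 13, 17, 21 days.
Next gap: 25 days. Mon Jun 28 2010 + 25 days = Fri Jul 23 2010.
Next gap: 29 days. Fri Jul 23 2010 + 29 days = Sat Aug 21 2010.

Fri Jul 23 2010, Sat Aug 21 2010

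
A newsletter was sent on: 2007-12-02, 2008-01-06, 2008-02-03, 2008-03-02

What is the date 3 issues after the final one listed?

2008-06-01

Gaps: 35, 28, 28 days — a mix of 28 and 35. Every date is a Sunday.
Each is the 1st Sunday of its month.
1st Sunday of April 2008: 2008-04-06.
May 2008 — 1st Sunday is 2008-05-04.
June 2008 — 1st Sunday is 2008-06-01.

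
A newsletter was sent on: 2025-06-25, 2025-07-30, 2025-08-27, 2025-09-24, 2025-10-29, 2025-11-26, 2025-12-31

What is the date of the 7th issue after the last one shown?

All Wednesdays; the gaps (35, 28, 28, 35, 28, 35) vary with month length.
This is the last Wednesday of each month.
January 2026 ends with Wednesday 2026-01-28.
Last Wednesday of February 2026: 2026-02-25.
March 2026 ends with Wednesday 2026-03-25.
Last Wednesday of April 2026: 2026-04-29.
May 2026 ends with Wednesday 2026-05-27.
June 2026 ends with Wednesday 2026-06-24.
Last Wednesday of July 2026: 2026-07-29.

2026-07-29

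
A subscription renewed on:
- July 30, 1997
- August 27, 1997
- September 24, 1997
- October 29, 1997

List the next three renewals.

All Wednesdays; the gaps (28, 28, 35) vary with month length.
This is the last Wednesday of each month.
November 1997 ends with Wednesday November 26, 1997.
Last Wednesday of December 1997: December 31, 1997.
Last Wednesday of January 1998: January 28, 1998.

November 26, 1997; December 31, 1997; January 28, 1998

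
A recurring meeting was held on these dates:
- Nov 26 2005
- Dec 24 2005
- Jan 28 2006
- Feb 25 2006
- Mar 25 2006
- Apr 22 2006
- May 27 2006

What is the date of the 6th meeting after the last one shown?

Gaps: 28, 35, 28, 28, 28, 35 days — a mix of 28 and 35. Every date is a Saturday.
Each is the 4th Saturday of its month.
4th Saturday of June 2006: Jun 24 2006.
July 2006 — 4th Saturday is Jul 22 2006.
August 2006 — 4th Saturday is Aug 26 2006.
September 2006 — 4th Saturday is Sep 23 2006.
4th Saturday of October 2006: Oct 28 2006.
4th Saturday of November 2006: Nov 25 2006.

Nov 25 2006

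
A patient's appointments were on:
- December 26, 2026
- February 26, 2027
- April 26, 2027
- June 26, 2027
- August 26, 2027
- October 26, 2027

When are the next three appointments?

December 26, 2027; February 26, 2028; April 26, 2028

Gaps: 62, 59, 61, 61, 61 days — not constant. Every event is on the 26th of the month.
Pattern: the 26th of every 2 months.
December 2027: December 26, 2027.
Next: February 2028 → February 26, 2028.
April 2028: April 26, 2028.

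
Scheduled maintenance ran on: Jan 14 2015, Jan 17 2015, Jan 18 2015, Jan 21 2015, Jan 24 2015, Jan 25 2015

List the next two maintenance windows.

Every event lands on a Wednesday or Saturday or Sunday (gaps cycle 3, 1, 3, 3, 1).
So the schedule is: every Wednesday, Saturday and Sunday.
Next Wednesday: Jan 28 2015.
Next Saturday: Jan 31 2015.

Jan 28 2015, Jan 31 2015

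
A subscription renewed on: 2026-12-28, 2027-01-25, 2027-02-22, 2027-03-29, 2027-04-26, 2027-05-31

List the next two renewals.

2027-06-28, 2027-07-26

All Mondays; the gaps (28, 28, 35, 28, 35) vary with month length.
This is the last Monday of each month.
June 2027 ends with Monday 2027-06-28.
Last Monday of July 2027: 2027-07-26.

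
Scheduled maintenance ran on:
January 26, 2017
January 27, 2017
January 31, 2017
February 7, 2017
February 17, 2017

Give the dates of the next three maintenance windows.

Intervals are 1, 4, 7, 10 days — an arithmetic progression with common difference 3.
Next gap: 13 days. February 17, 2017 + 13 days = March 2, 2017.
Next gap: 16 days. March 2, 2017 + 16 days = March 18, 2017.
Next gap: 19 days. March 18, 2017 + 19 days = April 6, 2017.

March 2, 2017; March 18, 2017; April 6, 2017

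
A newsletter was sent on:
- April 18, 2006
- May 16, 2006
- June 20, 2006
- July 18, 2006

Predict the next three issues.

August 15, 2006; September 19, 2006; October 17, 2006

All dates are Tuesdays, 28, 35, 28 days apart.
Specifically, the 3rd Tuesday of each month.
August 2006 — 3rd Tuesday is August 15, 2006.
September 2006 — 3rd Tuesday is September 19, 2006.
3rd Tuesday of October 2006: October 17, 2006.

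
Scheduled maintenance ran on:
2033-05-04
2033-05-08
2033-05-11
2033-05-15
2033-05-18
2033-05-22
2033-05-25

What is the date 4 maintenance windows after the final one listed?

2033-06-08

The gap pattern 4, 3, 4, 3, 4, 3 repeats every 2 events.
These are the Wednesdays and Sundays of each week.
The following Sunday is 2033-05-29.
Next Wednesday: 2033-06-01.
Next Sunday: 2033-06-05.
Next Wednesday: 2033-06-08.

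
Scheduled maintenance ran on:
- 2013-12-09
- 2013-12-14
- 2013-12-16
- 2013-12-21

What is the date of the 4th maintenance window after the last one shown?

The gap pattern 5, 2, 5 repeats every 2 events.
These are the Mondays and Saturdays of each week.
Next Monday: 2013-12-23.
The following Saturday is 2013-12-28.
Next Monday: 2013-12-30.
Next Saturday: 2014-01-04.

2014-01-04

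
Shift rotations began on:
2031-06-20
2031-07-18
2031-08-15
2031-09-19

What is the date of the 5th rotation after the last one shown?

2032-02-20

Gaps: 28, 28, 35 days — a mix of 28 and 35. Every date is a Friday.
Each is the 3rd Friday of its month.
3rd Friday of October 2031: 2031-10-17.
November 2031 — 3rd Friday is 2031-11-21.
December 2031 — 3rd Friday is 2031-12-19.
January 2032 — 3rd Friday is 2032-01-16.
3rd Friday of February 2032: 2032-02-20.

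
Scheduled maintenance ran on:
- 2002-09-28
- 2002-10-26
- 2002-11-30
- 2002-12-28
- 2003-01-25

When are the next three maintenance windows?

2003-02-22, 2003-03-29, 2003-04-26

Every date is a Saturday; gaps 28, 35, 28, 28 days.
Each is the last Saturday of its month (at least one falls on the 29th or later, ruling out '4th Saturday').
Last Saturday of February 2003: 2003-02-22.
March 2003 ends with Saturday 2003-03-29.
Last Saturday of April 2003: 2003-04-26.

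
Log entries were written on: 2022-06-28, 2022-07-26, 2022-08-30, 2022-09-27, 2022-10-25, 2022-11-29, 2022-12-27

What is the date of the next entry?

All Tuesdays; the gaps (28, 35, 28, 28, 35, 28) vary with month length.
This is the last Tuesday of each month.
January 2023 ends with Tuesday 2023-01-31.

2023-01-31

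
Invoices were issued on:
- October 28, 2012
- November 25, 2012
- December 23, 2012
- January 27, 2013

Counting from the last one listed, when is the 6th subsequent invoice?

All dates are Sundays, 28, 28, 35 days apart.
Specifically, the 4th Sunday of each month.
4th Sunday of February 2013: February 24, 2013.
4th Sunday of March 2013: March 24, 2013.
April 2013 — 4th Sunday is April 28, 2013.
May 2013 — 4th Sunday is May 26, 2013.
4th Sunday of June 2013: June 23, 2013.
4th Sunday of July 2013: July 28, 2013.

July 28, 2013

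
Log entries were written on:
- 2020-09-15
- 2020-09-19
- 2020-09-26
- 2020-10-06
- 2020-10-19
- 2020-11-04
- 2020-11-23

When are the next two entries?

The spacing grows by 3 each time: 4, 7, 10, 13, 16, 19 days.
Next gap: 22 days. 2020-11-23 + 22 days = 2020-12-15.
Next gap: 25 days. 2020-12-15 + 25 days = 2021-01-09.

2020-12-15, 2021-01-09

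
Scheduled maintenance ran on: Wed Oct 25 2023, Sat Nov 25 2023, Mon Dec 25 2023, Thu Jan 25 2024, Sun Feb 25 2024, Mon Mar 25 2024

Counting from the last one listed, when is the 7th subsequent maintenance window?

The day-of-month is always 25 (31, 30, 31, 31, 29 days between events).
So this recurs on the 25th of each month.
Next: April 2024 → Thu Apr 25 2024.
Next: May 2024 → Sat May 25 2024.
Next: June 2024 → Tue Jun 25 2024.
July 2024: Thu Jul 25 2024.
Next: August 2024 → Sun Aug 25 2024.
Next: September 2024 → Wed Sep 25 2024.
October 2024: Fri Oct 25 2024.

Fri Oct 25 2024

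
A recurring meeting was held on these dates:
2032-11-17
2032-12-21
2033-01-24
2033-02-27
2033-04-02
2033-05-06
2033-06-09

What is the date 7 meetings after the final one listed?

Gaps between consecutive events: 34, 34, 34, 34, 34, 34 days — a constant 34-day interval.
2033-06-09 + 34 days = 2033-07-13.
2033-07-13 + 34 days = 2033-08-16.
2033-08-16 + 34 days = 2033-09-19.
2033-09-19 + 34 days = 2033-10-23.
2033-10-23 + 34 days = 2033-11-26.
2033-11-26 + 34 days = 2033-12-30.
2033-12-30 + 34 days = 2034-02-02.

2034-02-02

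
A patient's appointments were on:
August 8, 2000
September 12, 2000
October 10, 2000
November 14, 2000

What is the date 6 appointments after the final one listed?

Gaps: 35, 28, 35 days — a mix of 28 and 35. Every date is a Tuesday.
Each is the 2nd Tuesday of its month.
December 2000 — 2nd Tuesday is December 12, 2000.
2nd Tuesday of January 2001: January 9, 2001.
2nd Tuesday of February 2001: February 13, 2001.
March 2001 — 2nd Tuesday is March 13, 2001.
2nd Tuesday of April 2001: April 10, 2001.
2nd Tuesday of May 2001: May 8, 2001.

May 8, 2001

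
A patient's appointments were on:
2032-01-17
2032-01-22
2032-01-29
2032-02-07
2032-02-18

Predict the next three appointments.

Intervals are 5, 7, 9, 11 days — an arithmetic progression with common difference 2.
Next gap: 13 days. 2032-02-18 + 13 days = 2032-03-02.
Next gap: 15 days. 2032-03-02 + 15 days = 2032-03-17.
Next gap: 17 days. 2032-03-17 + 17 days = 2032-04-03.

2032-03-02, 2032-03-17, 2032-04-03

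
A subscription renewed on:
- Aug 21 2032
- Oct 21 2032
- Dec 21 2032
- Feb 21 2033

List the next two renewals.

Each date is the 21st; the gaps (61, 61, 62) track the month lengths.
The rule is the 21st of every 2 months.
Next: April 2033 → Apr 21 2033.
Next: June 2033 → Jun 21 2033.

Apr 21 2033, Jun 21 2033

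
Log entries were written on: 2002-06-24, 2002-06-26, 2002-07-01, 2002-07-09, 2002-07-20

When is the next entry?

Intervals are 2, 5, 8, 11 days — an arithmetic progression with common difference 3.
Next gap: 14 days. 2002-07-20 + 14 days = 2002-08-03.

2002-08-03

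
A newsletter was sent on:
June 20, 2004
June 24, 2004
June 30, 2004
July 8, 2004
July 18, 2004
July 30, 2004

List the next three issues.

August 13, 2004; August 29, 2004; September 16, 2004

Gaps: 4, 6, 8, 10, 12 days — each gap is 2 larger than the previous one.
Next gap: 14 days. July 30, 2004 + 14 days = August 13, 2004.
Next gap: 16 days. August 13, 2004 + 16 days = August 29, 2004.
Next gap: 18 days. August 29, 2004 + 18 days = September 16, 2004.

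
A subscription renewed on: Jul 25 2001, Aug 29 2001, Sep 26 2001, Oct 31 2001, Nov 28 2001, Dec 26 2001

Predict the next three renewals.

Jan 30 2002, Feb 27 2002, Mar 27 2002

All Wednesdays; the gaps (35, 28, 35, 28, 28) vary with month length.
This is the last Wednesday of each month.
Last Wednesday of January 2002: Jan 30 2002.
Last Wednesday of February 2002: Feb 27 2002.
Last Wednesday of March 2002: Mar 27 2002.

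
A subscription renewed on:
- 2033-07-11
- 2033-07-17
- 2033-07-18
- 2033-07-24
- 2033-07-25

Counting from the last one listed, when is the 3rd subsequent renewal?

2033-08-07

Every event lands on a Monday or Sunday (gaps cycle 6, 1, 6, 1).
So the schedule is: every Monday and Sunday.
Next Sunday: 2033-07-31.
Next Monday: 2033-08-01.
The following Sunday is 2033-08-07.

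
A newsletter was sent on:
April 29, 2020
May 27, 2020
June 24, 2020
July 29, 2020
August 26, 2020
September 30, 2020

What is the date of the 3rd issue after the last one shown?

December 30, 2020

All Wednesdays; the gaps (28, 28, 35, 28, 35) vary with month length.
This is the last Wednesday of each month.
Last Wednesday of October 2020: October 28, 2020.
November 2020 ends with Wednesday November 25, 2020.
December 2020 ends with Wednesday December 30, 2020.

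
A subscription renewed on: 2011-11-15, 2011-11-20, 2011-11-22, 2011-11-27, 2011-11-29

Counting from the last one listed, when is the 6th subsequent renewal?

Every event lands on a Tuesday or Sunday (gaps cycle 5, 2, 5, 2).
So the schedule is: every Tuesday and Sunday.
Next Sunday: 2011-12-04.
Next Tuesday: 2011-12-06.
The following Sunday is 2011-12-11.
The following Tuesday is 2011-12-13.
Next Sunday: 2011-12-18.
Next Tuesday: 2011-12-20.

2011-12-20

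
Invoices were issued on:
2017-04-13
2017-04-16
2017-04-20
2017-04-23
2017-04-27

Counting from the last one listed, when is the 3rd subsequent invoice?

2017-05-07

Every event lands on a Thursday or Sunday (gaps cycle 3, 4, 3, 4).
So the schedule is: every Thursday and Sunday.
The following Sunday is 2017-04-30.
Next Thursday: 2017-05-04.
The following Sunday is 2017-05-07.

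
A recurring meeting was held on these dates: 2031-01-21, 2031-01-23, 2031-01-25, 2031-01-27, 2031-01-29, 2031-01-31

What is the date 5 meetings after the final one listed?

Every event comes 2 days after the last (2, 2, 2, 2, 2).
2031-01-31 + 2 days = 2031-02-02.
2031-02-02 + 2 days = 2031-02-04.
2031-02-04 + 2 days = 2031-02-06.
2031-02-06 + 2 days = 2031-02-08.
2031-02-08 + 2 days = 2031-02-10.

2031-02-10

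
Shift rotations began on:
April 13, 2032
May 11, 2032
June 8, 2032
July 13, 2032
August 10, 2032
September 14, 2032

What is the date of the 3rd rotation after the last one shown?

All dates are Tuesdays, 28, 28, 35, 28, 35 days apart.
Specifically, the 2nd Tuesday of each month.
2nd Tuesday of October 2032: October 12, 2032.
November 2032 — 2nd Tuesday is November 9, 2032.
December 2032 — 2nd Tuesday is December 14, 2032.

December 14, 2032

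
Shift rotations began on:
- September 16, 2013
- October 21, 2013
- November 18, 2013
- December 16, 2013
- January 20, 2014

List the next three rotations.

February 17, 2014; March 17, 2014; April 21, 2014

All dates are Mondays, 35, 28, 28, 35 days apart.
Specifically, the 3rd Monday of each month.
February 2014 — 3rd Monday is February 17, 2014.
March 2014 — 3rd Monday is March 17, 2014.
3rd Monday of April 2014: April 21, 2014.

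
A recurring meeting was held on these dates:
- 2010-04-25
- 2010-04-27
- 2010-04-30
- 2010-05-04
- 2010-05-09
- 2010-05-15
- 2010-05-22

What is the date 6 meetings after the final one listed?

2010-07-24

The spacing grows by 1 each time: 2, 3, 4, 5, 6, 7 days.
Next gap: 8 days. 2010-05-22 + 8 days = 2010-05-30.
Next gap: 9 days. 2010-05-30 + 9 days = 2010-06-08.
Next gap: 10 days. 2010-06-08 + 10 days = 2010-06-18.
Next gap: 11 days. 2010-06-18 + 11 days = 2010-06-29.
Next gap: 12 days. 2010-06-29 + 12 days = 2010-07-11.
Next gap: 13 days. 2010-07-11 + 13 days = 2010-07-24.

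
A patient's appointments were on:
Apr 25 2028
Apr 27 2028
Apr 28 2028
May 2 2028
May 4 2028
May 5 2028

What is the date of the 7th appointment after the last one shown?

May 23 2028

The gap pattern 2, 1, 4, 2, 1 repeats every 3 events.
These are the Tuesdays, Thursdays and Fridays of each week.
Next Tuesday: May 9 2028.
The following Thursday is May 11 2028.
Next Friday: May 12 2028.
Next Tuesday: May 16 2028.
The following Thursday is May 18 2028.
Next Friday: May 19 2028.
The following Tuesday is May 23 2028.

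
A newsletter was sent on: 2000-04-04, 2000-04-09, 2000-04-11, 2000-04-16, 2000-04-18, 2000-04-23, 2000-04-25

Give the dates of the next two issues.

Gaps: 5, 2, 5, 2, 5, 2 days — not constant, but cyclic with period 2.
The events fall on every Tuesday and Sunday.
Next Sunday: 2000-04-30.
Next Tuesday: 2000-05-02.

2000-04-30, 2000-05-02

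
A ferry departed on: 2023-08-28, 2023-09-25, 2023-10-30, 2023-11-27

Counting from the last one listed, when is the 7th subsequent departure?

2024-06-24

Every date is a Monday; gaps 28, 35, 28 days.
Each is the last Monday of its month (at least one falls on the 29th or later, ruling out '4th Monday').
December 2023 ends with Monday 2023-12-25.
January 2024 ends with Monday 2024-01-29.
February 2024 ends with Monday 2024-02-26.
March 2024 ends with Monday 2024-03-25.
Last Monday of April 2024: 2024-04-29.
May 2024 ends with Monday 2024-05-27.
Last Monday of June 2024: 2024-06-24.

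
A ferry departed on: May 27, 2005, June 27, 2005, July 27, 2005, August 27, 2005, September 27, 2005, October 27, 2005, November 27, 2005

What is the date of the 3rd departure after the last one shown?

Each date is the 27th; the gaps (31, 30, 31, 31, 30, 31) track the month lengths.
The rule is the 27th of each month.
Next: December 2005 → December 27, 2005.
January 2006: January 27, 2006.
February 2006: February 27, 2006.

February 27, 2006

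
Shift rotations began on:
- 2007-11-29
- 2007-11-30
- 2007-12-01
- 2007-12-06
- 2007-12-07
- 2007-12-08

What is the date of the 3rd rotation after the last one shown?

Gaps: 1, 1, 5, 1, 1 days — not constant, but cyclic with period 3.
The events fall on every Thursday, Friday and Saturday.
Next Thursday: 2007-12-13.
Next Friday: 2007-12-14.
Next Saturday: 2007-12-15.

2007-12-15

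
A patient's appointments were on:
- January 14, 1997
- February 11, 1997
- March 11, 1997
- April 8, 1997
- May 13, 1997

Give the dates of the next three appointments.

All dates are Tuesdays, 28, 28, 28, 35 days apart.
Specifically, the 2nd Tuesday of each month.
June 1997 — 2nd Tuesday is June 10, 1997.
2nd Tuesday of July 1997: July 8, 1997.
2nd Tuesday of August 1997: August 12, 1997.

June 10, 1997; July 8, 1997; August 12, 1997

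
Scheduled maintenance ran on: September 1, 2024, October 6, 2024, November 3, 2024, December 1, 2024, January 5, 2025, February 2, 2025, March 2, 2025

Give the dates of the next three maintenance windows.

April 6, 2025; May 4, 2025; June 1, 2025

All dates are Sundays, 35, 28, 28, 35, 28, 28 days apart.
Specifically, the 1st Sunday of each month.
1st Sunday of April 2025: April 6, 2025.
May 2025 — 1st Sunday is May 4, 2025.
1st Sunday of June 2025: June 1, 2025.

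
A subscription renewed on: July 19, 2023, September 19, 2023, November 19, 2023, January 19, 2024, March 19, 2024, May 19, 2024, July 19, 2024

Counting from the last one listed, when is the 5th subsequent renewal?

Gaps: 62, 61, 61, 60, 61, 61 days — not constant. Every event is on the 19th of the month.
Pattern: the 19th of every 2 months.
Next: September 2024 → September 19, 2024.
Next: November 2024 → November 19, 2024.
Next: January 2025 → January 19, 2025.
March 2025: March 19, 2025.
Next: May 2025 → May 19, 2025.

May 19, 2025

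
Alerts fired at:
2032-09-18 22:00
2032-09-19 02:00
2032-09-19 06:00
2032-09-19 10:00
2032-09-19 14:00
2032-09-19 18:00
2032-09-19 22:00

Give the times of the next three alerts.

The interval is a steady 4 hours (4, 4, 4, 4, 4, 4).
2032-09-19 22:00 + 4 h = 2032-09-20 02:00.
2032-09-20 02:00 + 4 h = 2032-09-20 06:00.
2032-09-20 06:00 + 4 h = 2032-09-20 10:00.

2032-09-20 02:00, 2032-09-20 06:00, 2032-09-20 10:00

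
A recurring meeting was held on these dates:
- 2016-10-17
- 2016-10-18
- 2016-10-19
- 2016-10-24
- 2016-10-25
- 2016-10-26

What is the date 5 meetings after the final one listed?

Every event lands on a Monday or Tuesday or Wednesday (gaps cycle 1, 1, 5, 1, 1).
So the schedule is: every Monday, Tuesday and Wednesday.
The following Monday is 2016-10-31.
Next Tuesday: 2016-11-01.
Next Wednesday: 2016-11-02.
Next Monday: 2016-11-07.
Next Tuesday: 2016-11-08.

2016-11-08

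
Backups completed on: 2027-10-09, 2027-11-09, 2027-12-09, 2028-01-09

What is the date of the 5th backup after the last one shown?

2028-06-09

The day-of-month is always 9 (31, 30, 31 days between events).
So this recurs on the 9th of each month.
Next: February 2028 → 2028-02-09.
Next: March 2028 → 2028-03-09.
April 2028: 2028-04-09.
May 2028: 2028-05-09.
June 2028: 2028-06-09.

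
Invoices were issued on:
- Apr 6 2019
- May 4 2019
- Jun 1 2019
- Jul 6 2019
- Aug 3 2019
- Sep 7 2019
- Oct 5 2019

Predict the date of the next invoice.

Gaps: 28, 28, 35, 28, 35, 28 days — a mix of 28 and 35. Every date is a Saturday.
Each is the 1st Saturday of its month.
November 2019 — 1st Saturday is Nov 2 2019.

Nov 2 2019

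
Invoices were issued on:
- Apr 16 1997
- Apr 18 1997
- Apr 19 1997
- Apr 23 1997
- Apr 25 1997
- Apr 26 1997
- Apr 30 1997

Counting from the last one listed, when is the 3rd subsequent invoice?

May 7 1997

Gaps: 2, 1, 4, 2, 1, 4 days — not constant, but cyclic with period 3.
The events fall on every Wednesday, Friday and Saturday.
Next Friday: May 2 1997.
Next Saturday: May 3 1997.
The following Wednesday is May 7 1997.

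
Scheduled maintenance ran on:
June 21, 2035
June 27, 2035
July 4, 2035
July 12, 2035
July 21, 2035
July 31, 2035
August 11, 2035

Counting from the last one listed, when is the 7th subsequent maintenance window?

November 24, 2035

Gaps: 6, 7, 8, 9, 10, 11 days — each gap is 1 larger than the previous one.
Next gap: 12 days. August 11, 2035 + 12 days = August 23, 2035.
Next gap: 13 days. August 23, 2035 + 13 days = September 5, 2035.
Next gap: 14 days. September 5, 2035 + 14 days = September 19, 2035.
Next gap: 15 days. September 19, 2035 + 15 days = October 4, 2035.
Next gap: 16 days. October 4, 2035 + 16 days = October 20, 2035.
Next gap: 17 days. October 20, 2035 + 17 days = November 6, 2035.
Next gap: 18 days. November 6, 2035 + 18 days = November 24, 2035.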